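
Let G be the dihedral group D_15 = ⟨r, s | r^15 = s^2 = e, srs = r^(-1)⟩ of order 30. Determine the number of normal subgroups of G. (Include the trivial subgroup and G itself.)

5

G has 28 subgroups. Checking conjugation-invariance by order — order 1: 1/1 normal; order 2: 0/15 normal; order 3: 1/1 normal; order 5: 1/1 normal; order 6: 0/5 normal; order 10: 0/3 normal; order 15: 1/1 normal; order 30: 1/1 normal.
Total normal subgroups: 5.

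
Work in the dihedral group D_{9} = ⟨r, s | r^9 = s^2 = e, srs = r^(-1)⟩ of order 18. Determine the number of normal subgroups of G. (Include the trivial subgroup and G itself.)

4

G has 16 subgroups. Checking conjugation-invariance by order — order 1: 1/1 normal; order 2: 0/9 normal; order 3: 1/1 normal; order 6: 0/3 normal; order 9: 1/1 normal; order 18: 1/1 normal.
Total normal subgroups: 4.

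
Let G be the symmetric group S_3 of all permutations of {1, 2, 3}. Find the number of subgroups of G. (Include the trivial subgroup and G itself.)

6

|G| = 6, so by Lagrange every subgroup order divides 6. Divisors: 1, 2, 3, 6.
Subgroups by order — order 1: 1; order 2: 3; order 3: 1; order 6: 1.
Total: 1 + 3 + 1 + 1 = 6.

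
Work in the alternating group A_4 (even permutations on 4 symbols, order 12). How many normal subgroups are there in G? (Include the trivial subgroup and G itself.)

3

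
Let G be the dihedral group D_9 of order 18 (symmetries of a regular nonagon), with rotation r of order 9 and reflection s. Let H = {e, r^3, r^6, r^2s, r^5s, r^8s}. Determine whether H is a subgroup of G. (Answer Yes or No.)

Yes

|H| = 6 divides |G| = 18, consistent with Lagrange.
H contains the identity, every element's inverse is in H, and H is closed under ·: it is a subgroup.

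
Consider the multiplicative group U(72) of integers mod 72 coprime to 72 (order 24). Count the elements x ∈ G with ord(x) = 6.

14

Enumerating element orders in G gives 14 elements of order 6.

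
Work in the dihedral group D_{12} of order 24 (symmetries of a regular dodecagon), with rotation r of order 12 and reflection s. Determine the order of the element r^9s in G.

Computing powers of r^9s: the smallest k with (r^9s)^k = e is k = 2.

2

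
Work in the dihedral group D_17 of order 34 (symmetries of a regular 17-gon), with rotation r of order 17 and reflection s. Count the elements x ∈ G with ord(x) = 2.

17

Enumerating element orders in G gives 17 elements of order 2.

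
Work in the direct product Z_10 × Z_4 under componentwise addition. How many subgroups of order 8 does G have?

1

|G| = 40 and 8 | 40, so subgroups of order 8 are possible by Lagrange.
The subgroups of order 8 are: {(0,0), (0,1), (0,2), (0,3), (5,0), (5,1), (5,2), (5,3)}.
So G has 1 subgroup of order 8.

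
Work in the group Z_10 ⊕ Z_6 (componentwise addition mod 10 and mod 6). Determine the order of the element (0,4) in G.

3

The order of (0,4) in Z_10 × Z_6 is lcm(ord(0) in Z_10, ord(4) in Z_6).
ord(0) = 1 and ord(4) = 3, so |⟨(0,4)⟩| = lcm(1, 3) = 3.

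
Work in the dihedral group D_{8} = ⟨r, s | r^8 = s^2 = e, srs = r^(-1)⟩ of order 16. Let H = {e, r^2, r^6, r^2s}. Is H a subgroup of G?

No

Closure fails: r^2s · r^2 = s ∉ H. So H is not a subgroup.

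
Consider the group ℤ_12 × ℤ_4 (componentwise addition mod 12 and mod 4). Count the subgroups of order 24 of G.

|G| = 48 and 24 | 48, so subgroups of order 24 are possible by Lagrange.
The subgroups of order 24 are: {(0,0), (0,1), (0,2), (0,3), (2,0), (2,1), (2,2), (2,3), (4,0), (4,1), (4,2), (4,3), (6,0), (6,1), (6,2), (6,3), (8,0), (8,1), (8,2), (8,3), (10,0), (10,1), (10,2), (10,3)}; {(0,0), (0,2), (1,0), (1,2), (2,0), (2,2), (3,0), (3,2), (4,0), (4,2), (5,0), (5,2), (6,0), (6,2), (7,0), (7,2), (8,0), (8,2), (9,0), (9,2), (10,0), (10,2), (11,0), (11,2)}; {(0,0), (0,2), (1,1), (1,3), (2,0), (2,2), (3,1), (3,3), (4,0), (4,2), (5,1), (5,3), (6,0), (6,2), (7,1), (7,3), (8,0), (8,2), (9,1), (9,3), (10,0), (10,2), (11,1), (11,3)}.
So G has 3 subgroups of order 24.

3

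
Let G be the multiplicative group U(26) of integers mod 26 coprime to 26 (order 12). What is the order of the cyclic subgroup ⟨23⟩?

6

Compute successive powers of 23 mod 26: 23, 9, 25, 3, 17, 1; 23^6 ≡ 1 (mod 26).
So |⟨23⟩| = 6.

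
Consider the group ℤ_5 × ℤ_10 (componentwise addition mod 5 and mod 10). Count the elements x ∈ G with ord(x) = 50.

0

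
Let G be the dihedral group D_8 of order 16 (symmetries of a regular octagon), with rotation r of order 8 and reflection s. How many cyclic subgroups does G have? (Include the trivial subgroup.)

12

Group the elements of G by the cyclic subgroup they generate; each cyclic subgroup of order d accounts for φ(d) elements.
Cyclic subgroups by order — order 1: 1; order 2: 9; order 4: 1; order 8: 1.
Total: 12.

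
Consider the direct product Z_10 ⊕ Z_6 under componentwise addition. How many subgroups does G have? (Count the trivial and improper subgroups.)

|G| = 60, so by Lagrange every subgroup order divides 60. Divisors: 1, 2, 3, 4, 5, 6, 10, 12, 15, 20, 30, 60.
Subgroups by order — order 1: 1; order 2: 3; order 3: 1; order 4: 1; order 5: 1; order 6: 3; order 10: 3; order 12: 1; order 15: 1; order 20: 1; order 30: 3; order 60: 1.
Total: 1 + 3 + 1 + 1 + 1 + 3 + 3 + 1 + 1 + 1 + 3 + 1 = 20.

20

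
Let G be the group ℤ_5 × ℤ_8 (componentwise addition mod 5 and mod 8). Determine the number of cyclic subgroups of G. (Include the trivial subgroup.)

8

Group the elements of G by the cyclic subgroup they generate; each cyclic subgroup of order d accounts for φ(d) elements.
Cyclic subgroups by order — order 1: 1; order 2: 1; order 4: 1; order 5: 1; order 8: 1; order 10: 1; order 20: 1; order 40: 1.
Total: 8.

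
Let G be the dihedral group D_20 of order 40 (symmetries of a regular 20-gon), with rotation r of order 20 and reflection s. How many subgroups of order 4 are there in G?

|G| = 40 and 4 | 40, so subgroups of order 4 are possible by Lagrange.
The subgroups of order 4 are: {e, r^10, s, r^10s}; {e, r^10, rs, r^11s}; {e, r^10, r^2s, r^12s}; {e, r^10, r^3s, r^13s}; … (11 in all).
So G has 11 subgroups of order 4.

11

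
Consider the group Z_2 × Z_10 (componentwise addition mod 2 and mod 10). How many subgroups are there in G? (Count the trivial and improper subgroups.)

|G| = 20, so by Lagrange every subgroup order divides 20. Divisors: 1, 2, 4, 5, 10, 20.
Subgroups by order — order 1: 1; order 2: 3; order 4: 1; order 5: 1; order 10: 3; order 20: 1.
Total: 1 + 3 + 1 + 1 + 3 + 1 = 10.

10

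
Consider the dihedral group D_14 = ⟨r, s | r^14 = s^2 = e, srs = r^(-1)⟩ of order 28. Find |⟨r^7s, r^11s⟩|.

|⟨r^7s⟩| = 2 and |⟨r^11s⟩| = 2, so |H| is a multiple of lcm(2, 2) = 2 and divides |G| = 28.
Closing under the operation: H = {e, r^2, r^4, r^6, r^8, r^10, r^12, rs, r^3s, r^5s, r^7s, r^9s, r^11s, r^13s}, so |H| = 14.

14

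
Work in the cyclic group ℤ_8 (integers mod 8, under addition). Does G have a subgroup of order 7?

No

7 does not divide |G| = 8, so by Lagrange no subgroup of order 7 exists.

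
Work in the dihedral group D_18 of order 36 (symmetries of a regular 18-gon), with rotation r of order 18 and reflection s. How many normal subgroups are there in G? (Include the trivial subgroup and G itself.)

9

G has 45 subgroups. Checking conjugation-invariance by order — order 1: 1/1 normal; order 2: 1/19 normal; order 3: 1/1 normal; order 4: 0/9 normal; order 6: 1/7 normal; order 9: 1/1 normal; order 12: 0/3 normal; order 18: 3/3 normal; order 36: 1/1 normal.
Total normal subgroups: 9.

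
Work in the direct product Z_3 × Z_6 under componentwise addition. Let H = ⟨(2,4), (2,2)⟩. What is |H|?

9

|⟨(2,4)⟩| = 3 and |⟨(2,2)⟩| = 3, so |H| is a multiple of lcm(3, 3) = 3 and divides |G| = 18.
Closing under the operation: H = {(0,0), (0,2), (0,4), (1,0), (1,2), (1,4), (2,0), (2,2), (2,4)}, so |H| = 9.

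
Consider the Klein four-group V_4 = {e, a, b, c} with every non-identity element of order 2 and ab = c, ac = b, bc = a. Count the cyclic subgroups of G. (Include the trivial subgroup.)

Each element a generates a cyclic subgroup ⟨a⟩; distinct elements may generate the same one (a cyclic group of order d has φ(d) generators).
Cyclic subgroups by order — order 1: 1; order 2: 3.
Total: 4.

4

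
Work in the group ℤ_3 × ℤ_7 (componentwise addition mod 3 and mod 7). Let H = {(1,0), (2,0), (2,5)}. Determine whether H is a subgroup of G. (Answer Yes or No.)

No

The identity (0,0) ∉ H, so H is not a subgroup.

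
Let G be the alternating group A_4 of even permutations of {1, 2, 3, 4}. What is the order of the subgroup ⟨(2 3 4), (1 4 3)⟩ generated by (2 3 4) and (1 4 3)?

12

|⟨(2 3 4)⟩| = 3 and |⟨(1 4 3)⟩| = 3, so |H| is a multiple of lcm(3, 3) = 3 and divides |G| = 12.
Closing {(2 3 4), (1 4 3)} under the group operation gives all of G, so |H| = 12.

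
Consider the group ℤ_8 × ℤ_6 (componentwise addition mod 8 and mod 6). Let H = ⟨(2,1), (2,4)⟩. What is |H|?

24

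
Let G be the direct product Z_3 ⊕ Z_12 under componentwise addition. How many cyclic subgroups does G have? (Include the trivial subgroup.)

Group the elements of G by the cyclic subgroup they generate; each cyclic subgroup of order d accounts for φ(d) elements.
Cyclic subgroups by order — order 1: 1; order 2: 1; order 3: 4; order 4: 1; order 6: 4; order 12: 4.
Total: 15.

15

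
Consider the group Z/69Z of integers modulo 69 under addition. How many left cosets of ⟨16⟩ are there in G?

1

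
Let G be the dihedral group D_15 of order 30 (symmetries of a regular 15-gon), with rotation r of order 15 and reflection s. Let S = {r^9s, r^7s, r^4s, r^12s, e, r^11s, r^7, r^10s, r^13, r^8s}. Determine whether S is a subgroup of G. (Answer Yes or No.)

No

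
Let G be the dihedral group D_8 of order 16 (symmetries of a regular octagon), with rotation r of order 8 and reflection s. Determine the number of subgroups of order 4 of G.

5

|G| = 16 and 4 | 16, so subgroups of order 4 are possible by Lagrange.
The subgroups of order 4 are: {e, r^2, r^4, r^6}; {e, r^4, r^2s, r^6s}; {e, r^4, r^3s, r^7s}; {e, r^4, s, r^4s}; … (5 in all).
So G has 5 subgroups of order 4.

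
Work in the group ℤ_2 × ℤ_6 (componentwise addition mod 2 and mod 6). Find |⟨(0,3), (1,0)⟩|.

|⟨(0,3)⟩| = 2 and |⟨(1,0)⟩| = 2, so |H| is a multiple of lcm(2, 2) = 2 and divides |G| = 12.
Closing under the operation: H = {(0,0), (0,3), (1,0), (1,3)}, so |H| = 4.

4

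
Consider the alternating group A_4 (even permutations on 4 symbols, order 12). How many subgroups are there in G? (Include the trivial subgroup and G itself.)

|G| = 12, so by Lagrange every subgroup order divides 12. Divisors: 1, 2, 3, 4, 6, 12.
Subgroups by order — order 1: 1; order 2: 3; order 3: 4; order 4: 1; order 6: 0; order 12: 1.
Total: 1 + 3 + 4 + 1 + 0 + 1 = 10.

10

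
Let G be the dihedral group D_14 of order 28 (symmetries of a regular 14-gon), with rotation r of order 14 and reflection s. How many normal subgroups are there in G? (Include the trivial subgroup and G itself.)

7

G has 28 subgroups. Checking conjugation-invariance by order — order 1: 1/1 normal; order 2: 1/15 normal; order 4: 0/7 normal; order 7: 1/1 normal; order 14: 3/3 normal; order 28: 1/1 normal.
Total normal subgroups: 7.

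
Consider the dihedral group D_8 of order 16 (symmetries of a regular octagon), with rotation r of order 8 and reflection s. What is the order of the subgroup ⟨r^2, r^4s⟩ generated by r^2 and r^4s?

|⟨r^2⟩| = 4 and |⟨r^4s⟩| = 2, so |H| is a multiple of lcm(4, 2) = 4 and divides |G| = 16.
Closing under the operation: H = {e, r^2, r^4, r^6, s, r^2s, r^4s, r^6s}, so |H| = 8.

8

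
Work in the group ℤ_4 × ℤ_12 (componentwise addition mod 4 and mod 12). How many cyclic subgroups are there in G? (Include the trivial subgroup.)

Each element a generates a cyclic subgroup ⟨a⟩; distinct elements may generate the same one (a cyclic group of order d has φ(d) generators).
Cyclic subgroups by order — order 1: 1; order 2: 3; order 3: 1; order 4: 6; order 6: 3; order 12: 6.
Total: 20.

20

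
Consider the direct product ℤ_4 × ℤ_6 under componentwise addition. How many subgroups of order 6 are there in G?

|G| = 24 and 6 | 24, so subgroups of order 6 are possible by Lagrange.
The subgroups of order 6 are: {(0,0), (0,1), (0,2), (0,3), (0,4), (0,5)}; {(0,0), (0,2), (0,4), (2,0), (2,2), (2,4)}; {(0,0), (0,2), (0,4), (2,1), (2,3), (2,5)}.
So G has 3 subgroups of order 6.

3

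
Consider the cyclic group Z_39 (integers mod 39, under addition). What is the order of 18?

In Z_39, the order of an element a is n/gcd(a, n).
gcd(18, 39) = 3, so |⟨18⟩| = 39/3 = 13.

13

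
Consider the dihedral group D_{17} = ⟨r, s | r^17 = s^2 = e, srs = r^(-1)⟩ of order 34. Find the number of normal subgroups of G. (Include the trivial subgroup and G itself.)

G has 20 subgroups. Checking conjugation-invariance by order — order 1: 1/1 normal; order 2: 0/17 normal; order 17: 1/1 normal; order 34: 1/1 normal.
Total normal subgroups: 3.

3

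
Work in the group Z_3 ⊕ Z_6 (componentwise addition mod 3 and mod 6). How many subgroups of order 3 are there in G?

|G| = 18 and 3 | 18, so subgroups of order 3 are possible by Lagrange.
The subgroups of order 3 are: {(0,0), (0,2), (0,4)}; {(0,0), (1,0), (2,0)}; {(0,0), (1,2), (2,4)}; {(0,0), (1,4), (2,2)}.
So G has 4 subgroups of order 3.

4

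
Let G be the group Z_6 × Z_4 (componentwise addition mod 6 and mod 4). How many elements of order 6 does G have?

An element (a,b) has order lcm(ord(a), ord(b)); count pairs with lcm equal to 6.
Enumerating gives 6 such elements.

6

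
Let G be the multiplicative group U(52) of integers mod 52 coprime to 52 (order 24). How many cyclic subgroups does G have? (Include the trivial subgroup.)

Each element a generates a cyclic subgroup ⟨a⟩; distinct elements may generate the same one (a cyclic group of order d has φ(d) generators).
Cyclic subgroups by order — order 1: 1; order 2: 3; order 3: 1; order 4: 2; order 6: 3; order 12: 2.
Total: 12.

12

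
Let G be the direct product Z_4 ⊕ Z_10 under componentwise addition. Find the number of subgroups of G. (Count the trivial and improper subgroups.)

|G| = 40, so by Lagrange every subgroup order divides 40. Divisors: 1, 2, 4, 5, 8, 10, 20, 40.
Subgroups by order — order 1: 1; order 2: 3; order 4: 3; order 5: 1; order 8: 1; order 10: 3; order 20: 3; order 40: 1.
Total: 1 + 3 + 3 + 1 + 1 + 3 + 3 + 1 = 16.

16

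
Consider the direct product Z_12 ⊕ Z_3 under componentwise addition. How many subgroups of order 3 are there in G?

4

|G| = 36 and 3 | 36, so subgroups of order 3 are possible by Lagrange.
The subgroups of order 3 are: {(0,0), (0,1), (0,2)}; {(0,0), (4,0), (8,0)}; {(0,0), (4,1), (8,2)}; {(0,0), (4,2), (8,1)}.
So G has 4 subgroups of order 3.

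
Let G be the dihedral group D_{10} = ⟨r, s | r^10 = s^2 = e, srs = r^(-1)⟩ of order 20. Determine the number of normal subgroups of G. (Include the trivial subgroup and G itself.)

G has 22 subgroups. Checking conjugation-invariance by order — order 1: 1/1 normal; order 2: 1/11 normal; order 4: 0/5 normal; order 5: 1/1 normal; order 10: 3/3 normal; order 20: 1/1 normal.
Total normal subgroups: 7.

7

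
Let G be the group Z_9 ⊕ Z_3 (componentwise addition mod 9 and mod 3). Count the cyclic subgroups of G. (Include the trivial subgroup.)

Group the elements of G by the cyclic subgroup they generate; each cyclic subgroup of order d accounts for φ(d) elements.
Cyclic subgroups by order — order 1: 1; order 3: 4; order 9: 3.
Total: 8.

8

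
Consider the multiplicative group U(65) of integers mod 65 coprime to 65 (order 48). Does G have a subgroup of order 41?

41 does not divide |G| = 48, so by Lagrange no subgroup of order 41 exists.

No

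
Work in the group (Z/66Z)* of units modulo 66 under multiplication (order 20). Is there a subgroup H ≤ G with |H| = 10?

10 | 20. A subgroup of order 10 is {1, 7, 13, 19, 25, 31, 37, 43, 49, 61}.

Yes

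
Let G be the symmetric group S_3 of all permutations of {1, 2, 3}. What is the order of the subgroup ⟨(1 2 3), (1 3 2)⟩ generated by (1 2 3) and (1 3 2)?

|⟨(1 2 3)⟩| = 3 and |⟨(1 3 2)⟩| = 3, so |H| is a multiple of lcm(3, 3) = 3 and divides |G| = 6.
Closing under the operation: H = {e, (1 2 3), (1 3 2)}, so |H| = 3.

3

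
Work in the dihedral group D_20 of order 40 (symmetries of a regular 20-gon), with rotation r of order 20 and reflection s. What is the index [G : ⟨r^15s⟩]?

|⟨r^15s⟩| = 2 and |G| = 40.
By Lagrange, [G : H] = |G|/|H| = 40/2 = 20.

20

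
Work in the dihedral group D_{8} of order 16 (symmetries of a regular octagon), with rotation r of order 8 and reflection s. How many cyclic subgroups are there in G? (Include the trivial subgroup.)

12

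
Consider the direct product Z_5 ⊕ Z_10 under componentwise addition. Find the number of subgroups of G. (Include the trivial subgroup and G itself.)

16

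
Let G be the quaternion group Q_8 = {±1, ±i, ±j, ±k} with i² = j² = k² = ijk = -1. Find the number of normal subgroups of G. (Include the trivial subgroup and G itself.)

G has 6 subgroups. Checking conjugation-invariance by order — order 1: 1/1 normal; order 2: 1/1 normal; order 4: 3/3 normal; order 8: 1/1 normal.
Total normal subgroups: 6.

6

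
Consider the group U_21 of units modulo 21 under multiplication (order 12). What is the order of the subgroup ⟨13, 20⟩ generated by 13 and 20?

|⟨13⟩| = 2 and |⟨20⟩| = 2, so |H| is a multiple of lcm(2, 2) = 2 and divides |G| = 12.
Closing under the operation: H = {1, 8, 13, 20}, so |H| = 4.

4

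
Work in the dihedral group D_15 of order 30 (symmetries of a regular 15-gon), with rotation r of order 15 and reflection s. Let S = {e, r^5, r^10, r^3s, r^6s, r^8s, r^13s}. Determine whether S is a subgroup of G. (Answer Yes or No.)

|S| = 7 does not divide |G| = 30, so by Lagrange S is not a subgroup.

No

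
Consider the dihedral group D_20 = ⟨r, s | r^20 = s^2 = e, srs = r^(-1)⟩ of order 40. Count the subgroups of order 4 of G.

11

|G| = 40 and 4 | 40, so subgroups of order 4 are possible by Lagrange.
The subgroups of order 4 are: {e, r^10, s, r^10s}; {e, r^10, rs, r^11s}; {e, r^10, r^2s, r^12s}; {e, r^10, r^3s, r^13s}; … (11 in all).
So G has 11 subgroups of order 4.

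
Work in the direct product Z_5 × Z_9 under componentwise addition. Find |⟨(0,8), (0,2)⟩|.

9

|⟨(0,8)⟩| = 9 and |⟨(0,2)⟩| = 9, so |H| is a multiple of lcm(9, 9) = 9 and divides |G| = 45.
Closing under the operation: H = {(0,0), (0,1), (0,2), (0,3), (0,4), (0,5), (0,6), (0,7), (0,8)}, so |H| = 9.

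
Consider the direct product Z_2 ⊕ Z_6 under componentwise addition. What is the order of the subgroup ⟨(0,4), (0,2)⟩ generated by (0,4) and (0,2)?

|⟨(0,4)⟩| = 3 and |⟨(0,2)⟩| = 3, so |H| is a multiple of lcm(3, 3) = 3 and divides |G| = 12.
Closing under the operation: H = {(0,0), (0,2), (0,4)}, so |H| = 3.

3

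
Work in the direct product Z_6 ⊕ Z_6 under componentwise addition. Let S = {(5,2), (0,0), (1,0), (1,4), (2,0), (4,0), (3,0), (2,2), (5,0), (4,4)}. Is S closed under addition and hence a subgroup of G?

No

|S| = 10 does not divide |G| = 36, so by Lagrange S is not a subgroup.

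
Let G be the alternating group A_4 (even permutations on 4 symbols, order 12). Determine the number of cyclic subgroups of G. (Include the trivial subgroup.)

Each element a generates a cyclic subgroup ⟨a⟩; distinct elements may generate the same one (a cyclic group of order d has φ(d) generators).
Cyclic subgroups by order — order 1: 1; order 2: 3; order 3: 4.
Total: 8.

8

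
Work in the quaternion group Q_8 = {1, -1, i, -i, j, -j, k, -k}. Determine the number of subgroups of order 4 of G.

3

|G| = 8 and 4 | 8, so subgroups of order 4 are possible by Lagrange.
The subgroups of order 4 are: {1, -1, i, -i}; {1, -1, j, -j}; {1, -1, k, -k}.
So G has 3 subgroups of order 4.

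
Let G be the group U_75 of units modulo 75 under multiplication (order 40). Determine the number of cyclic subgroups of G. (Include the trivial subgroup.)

A cyclic subgroup of order d is generated by each of its φ(d) elements of order d, so the cyclic subgroups of order d number (#elements of order d)/φ(d).
Cyclic subgroups by order — order 1: 1; order 2: 3; order 4: 2; order 5: 1; order 10: 3; order 20: 2.
Total: 12.

12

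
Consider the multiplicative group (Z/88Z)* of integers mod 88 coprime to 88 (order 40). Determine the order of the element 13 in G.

Compute successive powers of 13 mod 88: 13, 81, 85, 49, 21, 9, 29, 25, …; 13^10 ≡ 1 (mod 88).
So |⟨13⟩| = 10.

10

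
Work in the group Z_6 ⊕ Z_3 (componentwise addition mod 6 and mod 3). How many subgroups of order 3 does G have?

4

|G| = 18 and 3 | 18, so subgroups of order 3 are possible by Lagrange.
The subgroups of order 3 are: {(0,0), (0,1), (0,2)}; {(0,0), (2,0), (4,0)}; {(0,0), (2,1), (4,2)}; {(0,0), (2,2), (4,1)}.
So G has 4 subgroups of order 3.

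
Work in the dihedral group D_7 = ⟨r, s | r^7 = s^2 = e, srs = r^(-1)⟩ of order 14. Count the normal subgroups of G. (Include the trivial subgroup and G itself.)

3

G has 10 subgroups. Checking conjugation-invariance by order — order 1: 1/1 normal; order 2: 0/7 normal; order 7: 1/1 normal; order 14: 1/1 normal.
Total normal subgroups: 3.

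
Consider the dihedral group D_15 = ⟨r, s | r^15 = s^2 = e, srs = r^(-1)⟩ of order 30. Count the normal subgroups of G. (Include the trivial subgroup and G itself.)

G has 28 subgroups. Checking conjugation-invariance by order — order 1: 1/1 normal; order 2: 0/15 normal; order 3: 1/1 normal; order 5: 1/1 normal; order 6: 0/5 normal; order 10: 0/3 normal; order 15: 1/1 normal; order 30: 1/1 normal.
Total normal subgroups: 5.

5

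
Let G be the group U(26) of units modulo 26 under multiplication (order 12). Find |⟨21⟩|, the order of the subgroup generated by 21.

4

Compute successive powers of 21 mod 26: 21, 25, 5, 1; 21^4 ≡ 1 (mod 26).
So |⟨21⟩| = 4.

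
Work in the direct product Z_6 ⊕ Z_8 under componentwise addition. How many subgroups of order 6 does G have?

|G| = 48 and 6 | 48, so subgroups of order 6 are possible by Lagrange.
The subgroups of order 6 are: {(0,0), (0,4), (2,0), (2,4), (4,0), (4,4)}; {(0,0), (1,0), (2,0), (3,0), (4,0), (5,0)}; {(0,0), (1,4), (2,0), (3,4), (4,0), (5,4)}.
So G has 3 subgroups of order 6.

3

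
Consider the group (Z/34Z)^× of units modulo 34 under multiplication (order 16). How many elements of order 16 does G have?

8

The elements of order 16 are: 3, 5, 7, 11, 23, 27, 29, 31.
That's 8.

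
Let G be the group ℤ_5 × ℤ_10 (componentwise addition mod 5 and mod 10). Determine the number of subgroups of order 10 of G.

6

|G| = 50 and 10 | 50, so subgroups of order 10 are possible by Lagrange.
The subgroups of order 10 are: {(0,0), (0,1), (0,2), (0,3), (0,4), (0,5), (0,6), (0,7), (0,8), (0,9)}; {(0,0), (0,5), (1,0), (1,5), (2,0), (2,5), (3,0), (3,5), (4,0), (4,5)}; {(0,0), (0,5), (1,1), (1,6), (2,2), (2,7), (3,3), (3,8), (4,4), (4,9)}; {(0,0), (0,5), (1,2), (1,7), (2,4), (2,9), (3,1), (3,6), (4,3), (4,8)}; … (6 in all).
So G has 6 subgroups of order 10.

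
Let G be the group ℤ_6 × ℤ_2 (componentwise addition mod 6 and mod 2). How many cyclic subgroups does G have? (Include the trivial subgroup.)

8

Group the elements of G by the cyclic subgroup they generate; each cyclic subgroup of order d accounts for φ(d) elements.
Cyclic subgroups by order — order 1: 1; order 2: 3; order 3: 1; order 6: 3.
Total: 8.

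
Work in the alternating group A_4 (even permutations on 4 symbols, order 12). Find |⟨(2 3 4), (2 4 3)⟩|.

3

|⟨(2 3 4)⟩| = 3 and |⟨(2 4 3)⟩| = 3, so |H| is a multiple of lcm(3, 3) = 3 and divides |G| = 12.
Closing under the operation: H = {e, (2 3 4), (2 4 3)}, so |H| = 3.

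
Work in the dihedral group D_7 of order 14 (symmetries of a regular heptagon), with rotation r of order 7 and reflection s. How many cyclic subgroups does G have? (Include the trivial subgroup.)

Each element a generates a cyclic subgroup ⟨a⟩; distinct elements may generate the same one (a cyclic group of order d has φ(d) generators).
Cyclic subgroups by order — order 1: 1; order 2: 7; order 7: 1.
Total: 9.

9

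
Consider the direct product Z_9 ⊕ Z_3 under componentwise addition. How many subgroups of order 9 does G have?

4

|G| = 27 and 9 | 27, so subgroups of order 9 are possible by Lagrange.
The subgroups of order 9 are: {(0,0), (0,1), (0,2), (3,0), (3,1), (3,2), (6,0), (6,1), (6,2)}; {(0,0), (1,0), (2,0), (3,0), (4,0), (5,0), (6,0), (7,0), (8,0)}; {(0,0), (1,1), (2,2), (3,0), (4,1), (5,2), (6,0), (7,1), (8,2)}; {(0,0), (1,2), (2,1), (3,0), (4,2), (5,1), (6,0), (7,2), (8,1)}.
So G has 4 subgroups of order 9.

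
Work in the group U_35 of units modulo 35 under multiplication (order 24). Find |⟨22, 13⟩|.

|⟨22⟩| = 4 and |⟨13⟩| = 4, so |H| is a multiple of lcm(4, 4) = 4 and divides |G| = 24.
Closing under the operation: H = {1, 6, 8, 13, 22, 27, 29, 34}, so |H| = 8.

8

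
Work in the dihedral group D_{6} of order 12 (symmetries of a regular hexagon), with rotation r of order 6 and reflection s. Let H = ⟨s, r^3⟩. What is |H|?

|⟨s⟩| = 2 and |⟨r^3⟩| = 2, so |H| is a multiple of lcm(2, 2) = 2 and divides |G| = 12.
Closing under the operation: H = {e, r^3, s, r^3s}, so |H| = 4.

4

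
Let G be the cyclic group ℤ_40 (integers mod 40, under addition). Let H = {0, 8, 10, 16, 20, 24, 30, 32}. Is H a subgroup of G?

Closure fails: 32 + 10 = 2 ∉ H. So H is not a subgroup.

No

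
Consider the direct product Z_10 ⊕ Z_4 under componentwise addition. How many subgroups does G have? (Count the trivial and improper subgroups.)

16

|G| = 40, so by Lagrange every subgroup order divides 40. Divisors: 1, 2, 4, 5, 8, 10, 20, 40.
Subgroups by order — order 1: 1; order 2: 3; order 4: 3; order 5: 1; order 8: 1; order 10: 3; order 20: 3; order 40: 1.
Total: 1 + 3 + 3 + 1 + 1 + 3 + 3 + 1 = 16.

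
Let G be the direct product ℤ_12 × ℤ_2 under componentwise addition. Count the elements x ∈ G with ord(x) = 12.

8

An element (a,b) has order lcm(ord(a), ord(b)); count pairs with lcm equal to 12.
Enumerating gives 8 such elements.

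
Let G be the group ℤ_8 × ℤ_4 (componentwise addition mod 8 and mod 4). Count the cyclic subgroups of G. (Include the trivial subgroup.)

14

A cyclic subgroup of order d is generated by each of its φ(d) elements of order d, so the cyclic subgroups of order d number (#elements of order d)/φ(d).
Cyclic subgroups by order — order 1: 1; order 2: 3; order 4: 6; order 8: 4.
Total: 14.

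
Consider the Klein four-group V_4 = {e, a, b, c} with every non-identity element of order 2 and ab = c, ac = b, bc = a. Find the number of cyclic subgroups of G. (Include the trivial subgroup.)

4

Group the elements of G by the cyclic subgroup they generate; each cyclic subgroup of order d accounts for φ(d) elements.
Cyclic subgroups by order — order 1: 1; order 2: 3.
Total: 4.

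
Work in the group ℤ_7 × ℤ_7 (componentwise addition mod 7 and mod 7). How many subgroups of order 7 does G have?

8

|G| = 49 and 7 | 49, so subgroups of order 7 are possible by Lagrange.
The subgroups of order 7 are: {(0,0), (0,1), (0,2), (0,3), (0,4), (0,5), (0,6)}; {(0,0), (1,0), (2,0), (3,0), (4,0), (5,0), (6,0)}; {(0,0), (1,1), (2,2), (3,3), (4,4), (5,5), (6,6)}; {(0,0), (1,2), (2,4), (3,6), (4,1), (5,3), (6,5)}; … (8 in all).
So G has 8 subgroups of order 7.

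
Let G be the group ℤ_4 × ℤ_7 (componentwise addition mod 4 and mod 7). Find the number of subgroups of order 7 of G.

1

|G| = 28 and 7 | 28, so subgroups of order 7 are possible by Lagrange.
The subgroups of order 7 are: {(0,0), (0,1), (0,2), (0,3), (0,4), (0,5), (0,6)}.
So G has 1 subgroup of order 7.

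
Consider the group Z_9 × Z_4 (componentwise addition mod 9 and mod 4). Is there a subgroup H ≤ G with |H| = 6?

6 | 36. A subgroup of order 6 is {(0,0), (0,2), (3,0), (3,2), (6,0), (6,2)}.

Yes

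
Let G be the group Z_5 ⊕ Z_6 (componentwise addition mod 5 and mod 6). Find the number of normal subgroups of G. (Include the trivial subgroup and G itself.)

G is abelian, so every subgroup is normal.
G has 8 subgroups in total, hence 8 normal subgroups.

8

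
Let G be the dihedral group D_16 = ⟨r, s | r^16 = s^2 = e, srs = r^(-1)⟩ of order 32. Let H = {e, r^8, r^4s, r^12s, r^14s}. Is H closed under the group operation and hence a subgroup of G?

No

|H| = 5 does not divide |G| = 32, so by Lagrange H is not a subgroup.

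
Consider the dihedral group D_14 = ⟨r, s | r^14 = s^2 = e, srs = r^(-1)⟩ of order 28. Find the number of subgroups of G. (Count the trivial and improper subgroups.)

28

|G| = 28, so by Lagrange every subgroup order divides 28. Divisors: 1, 2, 4, 7, 14, 28.
Subgroups by order — order 1: 1; order 2: 15; order 4: 7; order 7: 1; order 14: 3; order 28: 1.
Total: 1 + 15 + 7 + 1 + 3 + 1 = 28.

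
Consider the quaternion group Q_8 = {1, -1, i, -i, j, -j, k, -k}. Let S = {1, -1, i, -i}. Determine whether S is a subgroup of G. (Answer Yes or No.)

|S| = 4 divides |G| = 8, consistent with Lagrange.
S contains the identity, every element's inverse is in S, and S is closed under ·: it is a subgroup.
In fact S = ⟨-i⟩.

Yes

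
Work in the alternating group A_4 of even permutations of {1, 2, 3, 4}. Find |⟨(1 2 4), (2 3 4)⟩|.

12

|⟨(1 2 4)⟩| = 3 and |⟨(2 3 4)⟩| = 3, so |H| is a multiple of lcm(3, 3) = 3 and divides |G| = 12.
Closing {(1 2 4), (2 3 4)} under the group operation gives all of G, so |H| = 12.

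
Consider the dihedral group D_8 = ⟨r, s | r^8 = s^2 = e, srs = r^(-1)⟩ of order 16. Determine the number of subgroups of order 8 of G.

|G| = 16 and 8 | 16, so subgroups of order 8 are possible by Lagrange.
The subgroups of order 8 are: {e, r, r^2, r^3, r^4, r^5, r^6, r^7}; {e, r^2, r^4, r^6, s, r^2s, r^4s, r^6s}; {e, r^2, r^4, r^6, rs, r^3s, r^5s, r^7s}.
So G has 3 subgroups of order 8.

3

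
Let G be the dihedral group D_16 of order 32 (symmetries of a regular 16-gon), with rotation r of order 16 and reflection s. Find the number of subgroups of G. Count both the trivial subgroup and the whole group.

36

|G| = 32, so by Lagrange every subgroup order divides 32. Divisors: 1, 2, 4, 8, 16, 32.
Subgroups by order — order 1: 1; order 2: 17; order 4: 9; order 8: 5; order 16: 3; order 32: 1.
Total: 1 + 17 + 9 + 5 + 3 + 1 = 36.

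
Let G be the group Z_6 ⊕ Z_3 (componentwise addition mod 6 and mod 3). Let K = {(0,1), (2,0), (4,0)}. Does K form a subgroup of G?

No

The identity (0,0) ∉ K, so K is not a subgroup.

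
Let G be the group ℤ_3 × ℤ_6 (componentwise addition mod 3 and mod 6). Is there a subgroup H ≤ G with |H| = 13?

13 does not divide |G| = 18, so by Lagrange no subgroup of order 13 exists.

No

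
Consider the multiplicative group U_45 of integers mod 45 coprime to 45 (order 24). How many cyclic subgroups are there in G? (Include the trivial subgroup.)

12

Group the elements of G by the cyclic subgroup they generate; each cyclic subgroup of order d accounts for φ(d) elements.
Cyclic subgroups by order — order 1: 1; order 2: 3; order 3: 1; order 4: 2; order 6: 3; order 12: 2.
Total: 12.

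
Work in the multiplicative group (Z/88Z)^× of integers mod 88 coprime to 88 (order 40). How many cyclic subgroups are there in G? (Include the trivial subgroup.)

Each element a generates a cyclic subgroup ⟨a⟩; distinct elements may generate the same one (a cyclic group of order d has φ(d) generators).
Cyclic subgroups by order — order 1: 1; order 2: 7; order 5: 1; order 10: 7.
Total: 16.

16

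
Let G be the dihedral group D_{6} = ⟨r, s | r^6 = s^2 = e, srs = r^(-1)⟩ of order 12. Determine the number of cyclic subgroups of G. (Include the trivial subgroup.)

Group the elements of G by the cyclic subgroup they generate; each cyclic subgroup of order d accounts for φ(d) elements.
Cyclic subgroups by order — order 1: 1; order 2: 7; order 3: 1; order 6: 1.
Total: 10.

10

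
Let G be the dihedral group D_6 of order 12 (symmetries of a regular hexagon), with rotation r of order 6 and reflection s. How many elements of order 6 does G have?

2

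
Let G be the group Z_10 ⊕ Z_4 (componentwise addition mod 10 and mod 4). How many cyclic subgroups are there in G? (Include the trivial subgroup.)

12

Each element a generates a cyclic subgroup ⟨a⟩; distinct elements may generate the same one (a cyclic group of order d has φ(d) generators).
Cyclic subgroups by order — order 1: 1; order 2: 3; order 4: 2; order 5: 1; order 10: 3; order 20: 2.
Total: 12.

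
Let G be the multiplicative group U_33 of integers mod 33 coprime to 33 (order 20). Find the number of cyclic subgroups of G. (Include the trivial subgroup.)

8

Group the elements of G by the cyclic subgroup they generate; each cyclic subgroup of order d accounts for φ(d) elements.
Cyclic subgroups by order — order 1: 1; order 2: 3; order 5: 1; order 10: 3.
Total: 8.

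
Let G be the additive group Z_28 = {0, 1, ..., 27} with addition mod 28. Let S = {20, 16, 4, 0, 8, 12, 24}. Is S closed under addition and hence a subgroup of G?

Yes

|S| = 7 divides |G| = 28, consistent with Lagrange.
S contains the identity, every element's inverse is in S, and S is closed under +: it is a subgroup.
In fact S = ⟨16⟩.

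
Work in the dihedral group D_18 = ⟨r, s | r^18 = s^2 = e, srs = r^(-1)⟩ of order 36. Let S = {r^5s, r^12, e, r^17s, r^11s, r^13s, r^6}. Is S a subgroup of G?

No

|S| = 7 does not divide |G| = 36, so by Lagrange S is not a subgroup.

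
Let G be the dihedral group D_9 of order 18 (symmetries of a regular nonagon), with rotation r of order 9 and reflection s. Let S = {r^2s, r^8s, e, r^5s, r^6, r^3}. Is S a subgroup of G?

|S| = 6 divides |G| = 18, consistent with Lagrange.
S contains the identity, every element's inverse is in S, and S is closed under ·: it is a subgroup.

Yes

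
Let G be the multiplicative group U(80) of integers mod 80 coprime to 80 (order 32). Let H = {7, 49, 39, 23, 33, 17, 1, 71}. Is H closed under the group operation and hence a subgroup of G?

|H| = 8 divides |G| = 32, consistent with Lagrange.
H contains the identity, every element's inverse is in H, and H is closed under ·: it is a subgroup.

Yes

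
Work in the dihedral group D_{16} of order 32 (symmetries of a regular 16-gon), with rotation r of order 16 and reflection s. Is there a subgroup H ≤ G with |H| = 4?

Yes

4 | 32. A subgroup of order 4 is {e, r^8, r^2s, r^10s}.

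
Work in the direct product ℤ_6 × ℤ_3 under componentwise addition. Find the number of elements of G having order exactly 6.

An element (a,b) has order lcm(ord(a), ord(b)); count pairs with lcm equal to 6.
Enumerating gives 8 such elements.

8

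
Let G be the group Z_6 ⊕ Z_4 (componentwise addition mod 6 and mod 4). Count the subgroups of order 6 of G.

|G| = 24 and 6 | 24, so subgroups of order 6 are possible by Lagrange.
The subgroups of order 6 are: {(0,0), (0,2), (2,0), (2,2), (4,0), (4,2)}; {(0,0), (1,0), (2,0), (3,0), (4,0), (5,0)}; {(0,0), (1,2), (2,0), (3,2), (4,0), (5,2)}.
So G has 3 subgroups of order 6.

3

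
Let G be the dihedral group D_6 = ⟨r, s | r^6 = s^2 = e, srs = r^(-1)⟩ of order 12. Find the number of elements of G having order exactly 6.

2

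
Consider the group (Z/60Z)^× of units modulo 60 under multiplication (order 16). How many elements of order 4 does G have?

8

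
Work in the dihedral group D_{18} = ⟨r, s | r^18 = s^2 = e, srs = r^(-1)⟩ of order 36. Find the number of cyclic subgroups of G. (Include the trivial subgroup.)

24

Group the elements of G by the cyclic subgroup they generate; each cyclic subgroup of order d accounts for φ(d) elements.
Cyclic subgroups by order — order 1: 1; order 2: 19; order 3: 1; order 6: 1; order 9: 1; order 18: 1.
Total: 24.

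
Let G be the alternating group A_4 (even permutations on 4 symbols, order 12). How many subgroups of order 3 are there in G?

|G| = 12 and 3 | 12, so subgroups of order 3 are possible by Lagrange.
The subgroups of order 3 are: {e, (1 2 3), (1 3 2)}; {e, (1 2 4), (1 4 2)}; {e, (1 3 4), (1 4 3)}; {e, (2 3 4), (2 4 3)}.
So G has 4 subgroups of order 3.

4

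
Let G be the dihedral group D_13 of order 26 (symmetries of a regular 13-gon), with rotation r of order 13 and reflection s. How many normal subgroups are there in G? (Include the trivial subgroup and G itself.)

3

G has 16 subgroups. Checking conjugation-invariance by order — order 1: 1/1 normal; order 2: 0/13 normal; order 13: 1/1 normal; order 26: 1/1 normal.
Total normal subgroups: 3.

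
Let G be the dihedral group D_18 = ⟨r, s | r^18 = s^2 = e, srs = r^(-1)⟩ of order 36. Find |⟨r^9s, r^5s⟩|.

18

|⟨r^9s⟩| = 2 and |⟨r^5s⟩| = 2, so |H| is a multiple of lcm(2, 2) = 2 and divides |G| = 36.
Closing under the operation: H = {e, r^2, r^4, r^6, r^8, r^10, r^12, r^14, r^16, rs, r^3s, r^5s, r^7s, r^9s, r^11s, r^13s, r^15s, r^17s}, so |H| = 18.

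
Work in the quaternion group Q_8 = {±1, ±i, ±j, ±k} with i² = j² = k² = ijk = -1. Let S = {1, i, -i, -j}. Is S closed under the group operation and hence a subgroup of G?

No

-j ∈ S but its inverse j ∉ S, so S is not a subgroup.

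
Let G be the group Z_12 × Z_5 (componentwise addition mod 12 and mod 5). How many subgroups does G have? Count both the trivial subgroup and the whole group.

12

|G| = 60, so by Lagrange every subgroup order divides 60. Divisors: 1, 2, 3, 4, 5, 6, 10, 12, 15, 20, 30, 60.
Subgroups by order — order 1: 1; order 2: 1; order 3: 1; order 4: 1; order 5: 1; order 6: 1; order 10: 1; order 12: 1; order 15: 1; order 20: 1; order 30: 1; order 60: 1.
Total: 1 + 1 + 1 + 1 + 1 + 1 + 1 + 1 + 1 + 1 + 1 + 1 = 12.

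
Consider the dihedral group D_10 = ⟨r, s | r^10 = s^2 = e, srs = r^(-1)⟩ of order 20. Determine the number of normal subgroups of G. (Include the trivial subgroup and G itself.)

7

G has 22 subgroups. Checking conjugation-invariance by order — order 1: 1/1 normal; order 2: 1/11 normal; order 4: 0/5 normal; order 5: 1/1 normal; order 10: 3/3 normal; order 20: 1/1 normal.
Total normal subgroups: 7.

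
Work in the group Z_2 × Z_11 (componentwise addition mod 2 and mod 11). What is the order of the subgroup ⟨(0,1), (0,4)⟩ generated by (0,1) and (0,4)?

11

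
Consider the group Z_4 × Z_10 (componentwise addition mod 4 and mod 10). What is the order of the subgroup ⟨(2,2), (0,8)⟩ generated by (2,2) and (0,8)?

10

|⟨(2,2)⟩| = 10 and |⟨(0,8)⟩| = 5, so |H| is a multiple of lcm(10, 5) = 10 and divides |G| = 40.
Closing under the operation: H = {(0,0), (0,2), (0,4), (0,6), (0,8), (2,0), (2,2), (2,4), (2,6), (2,8)}, so |H| = 10.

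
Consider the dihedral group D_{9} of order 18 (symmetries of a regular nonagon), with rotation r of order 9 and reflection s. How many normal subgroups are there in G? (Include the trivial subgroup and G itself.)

G has 16 subgroups. Checking conjugation-invariance by order — order 1: 1/1 normal; order 2: 0/9 normal; order 3: 1/1 normal; order 6: 0/3 normal; order 9: 1/1 normal; order 18: 1/1 normal.
Total normal subgroups: 4.

4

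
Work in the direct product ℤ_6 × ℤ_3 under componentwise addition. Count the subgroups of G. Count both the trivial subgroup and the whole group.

|G| = 18, so by Lagrange every subgroup order divides 18. Divisors: 1, 2, 3, 6, 9, 18.
Subgroups by order — order 1: 1; order 2: 1; order 3: 4; order 6: 4; order 9: 1; order 18: 1.
Total: 1 + 1 + 4 + 4 + 1 + 1 = 12.

12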